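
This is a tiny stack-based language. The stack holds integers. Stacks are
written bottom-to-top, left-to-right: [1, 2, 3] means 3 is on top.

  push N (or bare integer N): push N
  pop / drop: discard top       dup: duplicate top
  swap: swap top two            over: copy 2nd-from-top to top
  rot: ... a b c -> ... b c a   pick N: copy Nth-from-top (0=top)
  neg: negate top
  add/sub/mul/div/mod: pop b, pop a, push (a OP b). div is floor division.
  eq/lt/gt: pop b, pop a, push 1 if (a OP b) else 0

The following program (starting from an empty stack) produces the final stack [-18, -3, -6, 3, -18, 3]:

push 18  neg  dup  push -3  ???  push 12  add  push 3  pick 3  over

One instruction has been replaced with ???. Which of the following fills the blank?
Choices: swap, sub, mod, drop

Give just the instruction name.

Stack before ???: [-18, -18, -3]
Stack after ???:  [-18, -3, -18]
Checking each choice:
  swap: MATCH
  sub: stack underflow (need 4, have 3)
  mod: stack underflow (need 4, have 3)
  drop: stack underflow (need 4, have 3)


Answer: swap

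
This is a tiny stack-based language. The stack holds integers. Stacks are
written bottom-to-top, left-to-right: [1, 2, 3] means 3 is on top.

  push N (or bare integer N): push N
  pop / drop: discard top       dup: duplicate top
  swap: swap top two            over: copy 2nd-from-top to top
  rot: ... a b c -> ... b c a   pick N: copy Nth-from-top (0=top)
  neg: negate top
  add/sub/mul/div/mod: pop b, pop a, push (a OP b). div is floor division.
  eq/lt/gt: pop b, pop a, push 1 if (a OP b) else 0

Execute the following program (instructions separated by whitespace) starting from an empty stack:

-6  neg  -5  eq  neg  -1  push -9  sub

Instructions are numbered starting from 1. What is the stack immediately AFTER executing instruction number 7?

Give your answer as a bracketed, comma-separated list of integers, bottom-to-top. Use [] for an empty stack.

Answer: [0, -1, -9]

Derivation:
Step 1 ('-6'): [-6]
Step 2 ('neg'): [6]
Step 3 ('-5'): [6, -5]
Step 4 ('eq'): [0]
Step 5 ('neg'): [0]
Step 6 ('-1'): [0, -1]
Step 7 ('push -9'): [0, -1, -9]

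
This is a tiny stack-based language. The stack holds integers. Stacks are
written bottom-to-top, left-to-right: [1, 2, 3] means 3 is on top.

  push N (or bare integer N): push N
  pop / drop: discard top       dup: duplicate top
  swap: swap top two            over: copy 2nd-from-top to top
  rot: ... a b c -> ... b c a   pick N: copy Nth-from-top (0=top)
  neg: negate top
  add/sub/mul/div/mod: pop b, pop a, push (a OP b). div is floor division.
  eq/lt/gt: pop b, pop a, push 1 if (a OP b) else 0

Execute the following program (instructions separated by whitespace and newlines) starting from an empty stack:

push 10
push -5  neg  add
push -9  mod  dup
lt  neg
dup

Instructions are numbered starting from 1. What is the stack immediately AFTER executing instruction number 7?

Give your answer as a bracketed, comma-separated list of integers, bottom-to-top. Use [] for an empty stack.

Answer: [-3, -3]

Derivation:
Step 1 ('push 10'): [10]
Step 2 ('push -5'): [10, -5]
Step 3 ('neg'): [10, 5]
Step 4 ('add'): [15]
Step 5 ('push -9'): [15, -9]
Step 6 ('mod'): [-3]
Step 7 ('dup'): [-3, -3]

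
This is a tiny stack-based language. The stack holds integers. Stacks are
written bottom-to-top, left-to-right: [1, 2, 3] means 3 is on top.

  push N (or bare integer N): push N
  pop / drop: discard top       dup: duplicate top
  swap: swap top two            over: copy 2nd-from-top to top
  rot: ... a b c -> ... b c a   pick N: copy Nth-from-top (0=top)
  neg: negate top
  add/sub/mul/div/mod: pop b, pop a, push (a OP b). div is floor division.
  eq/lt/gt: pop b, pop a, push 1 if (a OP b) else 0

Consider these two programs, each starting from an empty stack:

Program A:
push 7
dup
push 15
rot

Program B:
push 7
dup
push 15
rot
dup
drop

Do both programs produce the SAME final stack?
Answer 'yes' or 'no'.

Program A trace:
  After 'push 7': [7]
  After 'dup': [7, 7]
  After 'push 15': [7, 7, 15]
  After 'rot': [7, 15, 7]
Program A final stack: [7, 15, 7]

Program B trace:
  After 'push 7': [7]
  After 'dup': [7, 7]
  After 'push 15': [7, 7, 15]
  After 'rot': [7, 15, 7]
  After 'dup': [7, 15, 7, 7]
  After 'drop': [7, 15, 7]
Program B final stack: [7, 15, 7]
Same: yes

Answer: yes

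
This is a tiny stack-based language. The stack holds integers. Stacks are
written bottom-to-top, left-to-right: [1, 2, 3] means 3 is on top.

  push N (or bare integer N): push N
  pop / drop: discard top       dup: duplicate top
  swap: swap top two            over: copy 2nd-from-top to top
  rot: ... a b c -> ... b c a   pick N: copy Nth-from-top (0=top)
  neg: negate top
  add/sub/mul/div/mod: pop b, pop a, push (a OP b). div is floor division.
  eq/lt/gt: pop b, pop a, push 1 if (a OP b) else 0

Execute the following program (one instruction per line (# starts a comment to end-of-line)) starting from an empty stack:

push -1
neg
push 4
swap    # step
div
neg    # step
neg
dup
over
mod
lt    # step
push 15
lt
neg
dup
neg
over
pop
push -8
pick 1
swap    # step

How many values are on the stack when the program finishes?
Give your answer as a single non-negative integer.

After 'push -1': stack = [-1] (depth 1)
After 'neg': stack = [1] (depth 1)
After 'push 4': stack = [1, 4] (depth 2)
After 'swap': stack = [4, 1] (depth 2)
After 'div': stack = [4] (depth 1)
After 'neg': stack = [-4] (depth 1)
After 'neg': stack = [4] (depth 1)
After 'dup': stack = [4, 4] (depth 2)
After 'over': stack = [4, 4, 4] (depth 3)
After 'mod': stack = [4, 0] (depth 2)
  ...
After 'push 15': stack = [0, 15] (depth 2)
After 'lt': stack = [1] (depth 1)
After 'neg': stack = [-1] (depth 1)
After 'dup': stack = [-1, -1] (depth 2)
After 'neg': stack = [-1, 1] (depth 2)
After 'over': stack = [-1, 1, -1] (depth 3)
After 'pop': stack = [-1, 1] (depth 2)
After 'push -8': stack = [-1, 1, -8] (depth 3)
After 'pick 1': stack = [-1, 1, -8, 1] (depth 4)
After 'swap': stack = [-1, 1, 1, -8] (depth 4)

Answer: 4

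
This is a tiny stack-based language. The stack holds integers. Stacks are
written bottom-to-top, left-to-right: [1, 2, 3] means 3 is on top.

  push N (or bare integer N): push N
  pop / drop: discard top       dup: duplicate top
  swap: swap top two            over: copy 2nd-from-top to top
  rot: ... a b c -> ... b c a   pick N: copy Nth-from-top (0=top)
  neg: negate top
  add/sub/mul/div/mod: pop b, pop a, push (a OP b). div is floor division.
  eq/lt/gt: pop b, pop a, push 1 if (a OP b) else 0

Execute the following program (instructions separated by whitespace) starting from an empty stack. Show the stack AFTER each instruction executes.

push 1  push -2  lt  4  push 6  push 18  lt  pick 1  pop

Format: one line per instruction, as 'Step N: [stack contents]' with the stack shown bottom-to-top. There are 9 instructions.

Step 1: [1]
Step 2: [1, -2]
Step 3: [0]
Step 4: [0, 4]
Step 5: [0, 4, 6]
Step 6: [0, 4, 6, 18]
Step 7: [0, 4, 1]
Step 8: [0, 4, 1, 4]
Step 9: [0, 4, 1]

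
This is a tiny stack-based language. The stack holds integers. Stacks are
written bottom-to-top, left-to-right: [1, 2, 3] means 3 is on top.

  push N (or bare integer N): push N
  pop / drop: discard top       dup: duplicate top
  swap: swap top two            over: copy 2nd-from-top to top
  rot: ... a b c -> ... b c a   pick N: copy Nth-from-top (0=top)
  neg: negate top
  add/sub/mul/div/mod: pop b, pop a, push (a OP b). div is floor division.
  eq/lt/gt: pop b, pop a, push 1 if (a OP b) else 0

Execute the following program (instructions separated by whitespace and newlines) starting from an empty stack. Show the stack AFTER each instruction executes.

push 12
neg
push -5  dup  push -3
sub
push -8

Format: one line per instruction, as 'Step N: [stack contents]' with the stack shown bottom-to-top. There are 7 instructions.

Step 1: [12]
Step 2: [-12]
Step 3: [-12, -5]
Step 4: [-12, -5, -5]
Step 5: [-12, -5, -5, -3]
Step 6: [-12, -5, -2]
Step 7: [-12, -5, -2, -8]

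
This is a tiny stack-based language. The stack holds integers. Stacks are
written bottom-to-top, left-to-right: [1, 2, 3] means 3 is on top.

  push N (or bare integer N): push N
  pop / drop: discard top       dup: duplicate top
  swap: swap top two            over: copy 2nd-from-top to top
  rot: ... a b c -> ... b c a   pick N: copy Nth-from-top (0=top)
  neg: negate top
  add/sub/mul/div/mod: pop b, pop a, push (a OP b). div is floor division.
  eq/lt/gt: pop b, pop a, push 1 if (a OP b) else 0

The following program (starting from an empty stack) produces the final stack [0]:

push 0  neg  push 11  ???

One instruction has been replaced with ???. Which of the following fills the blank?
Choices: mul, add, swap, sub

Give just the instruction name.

Stack before ???: [0, 11]
Stack after ???:  [0]
Checking each choice:
  mul: MATCH
  add: produces [11]
  swap: produces [11, 0]
  sub: produces [-11]


Answer: mul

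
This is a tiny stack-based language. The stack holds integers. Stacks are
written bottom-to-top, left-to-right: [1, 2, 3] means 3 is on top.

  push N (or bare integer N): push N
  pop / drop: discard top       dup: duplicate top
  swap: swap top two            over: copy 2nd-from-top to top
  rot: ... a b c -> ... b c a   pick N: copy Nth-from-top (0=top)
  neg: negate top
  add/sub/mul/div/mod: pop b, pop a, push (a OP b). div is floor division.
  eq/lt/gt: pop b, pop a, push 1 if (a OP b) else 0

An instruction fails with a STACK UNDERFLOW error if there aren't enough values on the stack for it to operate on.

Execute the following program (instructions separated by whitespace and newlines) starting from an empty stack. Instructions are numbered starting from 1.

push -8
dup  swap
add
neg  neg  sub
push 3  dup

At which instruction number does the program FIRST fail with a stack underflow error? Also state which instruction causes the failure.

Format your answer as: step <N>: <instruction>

Answer: step 7: sub

Derivation:
Step 1 ('push -8'): stack = [-8], depth = 1
Step 2 ('dup'): stack = [-8, -8], depth = 2
Step 3 ('swap'): stack = [-8, -8], depth = 2
Step 4 ('add'): stack = [-16], depth = 1
Step 5 ('neg'): stack = [16], depth = 1
Step 6 ('neg'): stack = [-16], depth = 1
Step 7 ('sub'): needs 2 value(s) but depth is 1 — STACK UNDERFLOW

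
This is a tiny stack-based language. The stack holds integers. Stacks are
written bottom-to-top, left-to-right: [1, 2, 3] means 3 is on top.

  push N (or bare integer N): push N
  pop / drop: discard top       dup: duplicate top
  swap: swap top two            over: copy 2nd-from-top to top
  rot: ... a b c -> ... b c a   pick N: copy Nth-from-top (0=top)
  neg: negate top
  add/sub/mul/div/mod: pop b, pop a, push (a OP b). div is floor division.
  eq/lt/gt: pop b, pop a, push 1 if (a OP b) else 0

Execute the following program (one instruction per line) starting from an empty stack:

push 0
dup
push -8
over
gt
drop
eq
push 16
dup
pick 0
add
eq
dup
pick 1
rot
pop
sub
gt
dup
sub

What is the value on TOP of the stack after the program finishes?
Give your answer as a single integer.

Answer: 0

Derivation:
After 'push 0': [0]
After 'dup': [0, 0]
After 'push -8': [0, 0, -8]
After 'over': [0, 0, -8, 0]
After 'gt': [0, 0, 0]
After 'drop': [0, 0]
After 'eq': [1]
After 'push 16': [1, 16]
After 'dup': [1, 16, 16]
After 'pick 0': [1, 16, 16, 16]
After 'add': [1, 16, 32]
After 'eq': [1, 0]
After 'dup': [1, 0, 0]
After 'pick 1': [1, 0, 0, 0]
After 'rot': [1, 0, 0, 0]
After 'pop': [1, 0, 0]
After 'sub': [1, 0]
After 'gt': [1]
After 'dup': [1, 1]
After 'sub': [0]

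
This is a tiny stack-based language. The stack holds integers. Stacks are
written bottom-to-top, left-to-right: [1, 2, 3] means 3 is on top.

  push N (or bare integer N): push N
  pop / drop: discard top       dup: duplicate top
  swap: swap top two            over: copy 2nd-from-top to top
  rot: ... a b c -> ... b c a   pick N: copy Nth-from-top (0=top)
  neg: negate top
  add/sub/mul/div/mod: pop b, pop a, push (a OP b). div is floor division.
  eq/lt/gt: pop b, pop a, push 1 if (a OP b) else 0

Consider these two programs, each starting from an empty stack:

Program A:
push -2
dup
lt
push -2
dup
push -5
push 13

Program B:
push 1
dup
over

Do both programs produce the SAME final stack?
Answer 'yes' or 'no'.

Program A trace:
  After 'push -2': [-2]
  After 'dup': [-2, -2]
  After 'lt': [0]
  After 'push -2': [0, -2]
  After 'dup': [0, -2, -2]
  After 'push -5': [0, -2, -2, -5]
  After 'push 13': [0, -2, -2, -5, 13]
Program A final stack: [0, -2, -2, -5, 13]

Program B trace:
  After 'push 1': [1]
  After 'dup': [1, 1]
  After 'over': [1, 1, 1]
Program B final stack: [1, 1, 1]
Same: no

Answer: no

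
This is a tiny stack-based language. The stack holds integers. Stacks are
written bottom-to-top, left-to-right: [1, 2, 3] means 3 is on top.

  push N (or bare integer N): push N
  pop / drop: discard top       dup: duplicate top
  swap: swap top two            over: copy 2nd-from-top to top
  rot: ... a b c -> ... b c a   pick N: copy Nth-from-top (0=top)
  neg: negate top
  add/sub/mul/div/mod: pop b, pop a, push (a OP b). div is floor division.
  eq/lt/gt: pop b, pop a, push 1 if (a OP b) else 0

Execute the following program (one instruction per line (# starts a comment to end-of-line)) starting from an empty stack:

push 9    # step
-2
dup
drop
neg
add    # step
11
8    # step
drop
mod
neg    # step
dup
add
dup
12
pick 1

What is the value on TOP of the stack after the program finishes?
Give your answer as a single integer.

After 'push 9': [9]
After 'push -2': [9, -2]
After 'dup': [9, -2, -2]
After 'drop': [9, -2]
After 'neg': [9, 2]
After 'add': [11]
After 'push 11': [11, 11]
After 'push 8': [11, 11, 8]
After 'drop': [11, 11]
After 'mod': [0]
After 'neg': [0]
After 'dup': [0, 0]
After 'add': [0]
After 'dup': [0, 0]
After 'push 12': [0, 0, 12]
After 'pick 1': [0, 0, 12, 0]

Answer: 0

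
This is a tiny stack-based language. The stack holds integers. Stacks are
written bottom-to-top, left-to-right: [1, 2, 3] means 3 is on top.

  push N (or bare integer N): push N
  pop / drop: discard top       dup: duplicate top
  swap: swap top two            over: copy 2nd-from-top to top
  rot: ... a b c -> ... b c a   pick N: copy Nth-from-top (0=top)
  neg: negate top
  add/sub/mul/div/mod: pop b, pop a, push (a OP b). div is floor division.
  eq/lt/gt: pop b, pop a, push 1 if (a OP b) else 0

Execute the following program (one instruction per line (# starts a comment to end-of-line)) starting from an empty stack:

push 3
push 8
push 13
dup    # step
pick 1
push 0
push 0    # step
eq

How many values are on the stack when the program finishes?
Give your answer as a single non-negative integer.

After 'push 3': stack = [3] (depth 1)
After 'push 8': stack = [3, 8] (depth 2)
After 'push 13': stack = [3, 8, 13] (depth 3)
After 'dup': stack = [3, 8, 13, 13] (depth 4)
After 'pick 1': stack = [3, 8, 13, 13, 13] (depth 5)
After 'push 0': stack = [3, 8, 13, 13, 13, 0] (depth 6)
After 'push 0': stack = [3, 8, 13, 13, 13, 0, 0] (depth 7)
After 'eq': stack = [3, 8, 13, 13, 13, 1] (depth 6)

Answer: 6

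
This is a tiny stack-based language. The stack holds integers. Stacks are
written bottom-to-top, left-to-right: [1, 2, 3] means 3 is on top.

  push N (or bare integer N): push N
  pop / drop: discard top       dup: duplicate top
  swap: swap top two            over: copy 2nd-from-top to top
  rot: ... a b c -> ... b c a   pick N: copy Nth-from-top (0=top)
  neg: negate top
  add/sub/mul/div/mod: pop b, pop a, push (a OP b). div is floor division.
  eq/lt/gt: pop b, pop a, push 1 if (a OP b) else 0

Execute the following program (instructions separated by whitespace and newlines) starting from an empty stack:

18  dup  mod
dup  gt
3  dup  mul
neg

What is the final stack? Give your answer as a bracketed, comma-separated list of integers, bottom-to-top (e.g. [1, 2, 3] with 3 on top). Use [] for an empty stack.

Answer: [0, -9]

Derivation:
After 'push 18': [18]
After 'dup': [18, 18]
After 'mod': [0]
After 'dup': [0, 0]
After 'gt': [0]
After 'push 3': [0, 3]
After 'dup': [0, 3, 3]
After 'mul': [0, 9]
After 'neg': [0, -9]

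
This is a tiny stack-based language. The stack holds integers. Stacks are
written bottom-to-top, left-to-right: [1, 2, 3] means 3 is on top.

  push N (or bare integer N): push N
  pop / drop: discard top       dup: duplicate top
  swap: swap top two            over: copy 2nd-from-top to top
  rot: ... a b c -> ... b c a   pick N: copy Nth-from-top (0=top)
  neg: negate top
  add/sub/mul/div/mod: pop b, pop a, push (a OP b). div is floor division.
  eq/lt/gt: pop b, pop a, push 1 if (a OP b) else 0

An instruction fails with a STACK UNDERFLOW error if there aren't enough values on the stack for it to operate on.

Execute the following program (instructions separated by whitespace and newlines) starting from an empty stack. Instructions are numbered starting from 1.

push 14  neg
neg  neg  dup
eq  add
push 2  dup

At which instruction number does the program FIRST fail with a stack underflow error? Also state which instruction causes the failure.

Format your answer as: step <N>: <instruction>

Step 1 ('push 14'): stack = [14], depth = 1
Step 2 ('neg'): stack = [-14], depth = 1
Step 3 ('neg'): stack = [14], depth = 1
Step 4 ('neg'): stack = [-14], depth = 1
Step 5 ('dup'): stack = [-14, -14], depth = 2
Step 6 ('eq'): stack = [1], depth = 1
Step 7 ('add'): needs 2 value(s) but depth is 1 — STACK UNDERFLOW

Answer: step 7: add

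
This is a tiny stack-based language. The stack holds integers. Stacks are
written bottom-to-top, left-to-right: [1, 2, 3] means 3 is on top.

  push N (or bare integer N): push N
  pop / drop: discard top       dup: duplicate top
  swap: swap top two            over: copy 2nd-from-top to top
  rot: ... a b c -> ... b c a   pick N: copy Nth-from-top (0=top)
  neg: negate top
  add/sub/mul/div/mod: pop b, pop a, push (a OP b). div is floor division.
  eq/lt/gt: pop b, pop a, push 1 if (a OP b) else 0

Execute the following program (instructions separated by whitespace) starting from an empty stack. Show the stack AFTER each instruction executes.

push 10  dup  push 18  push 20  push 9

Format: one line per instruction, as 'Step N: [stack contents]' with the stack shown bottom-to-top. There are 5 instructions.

Step 1: [10]
Step 2: [10, 10]
Step 3: [10, 10, 18]
Step 4: [10, 10, 18, 20]
Step 5: [10, 10, 18, 20, 9]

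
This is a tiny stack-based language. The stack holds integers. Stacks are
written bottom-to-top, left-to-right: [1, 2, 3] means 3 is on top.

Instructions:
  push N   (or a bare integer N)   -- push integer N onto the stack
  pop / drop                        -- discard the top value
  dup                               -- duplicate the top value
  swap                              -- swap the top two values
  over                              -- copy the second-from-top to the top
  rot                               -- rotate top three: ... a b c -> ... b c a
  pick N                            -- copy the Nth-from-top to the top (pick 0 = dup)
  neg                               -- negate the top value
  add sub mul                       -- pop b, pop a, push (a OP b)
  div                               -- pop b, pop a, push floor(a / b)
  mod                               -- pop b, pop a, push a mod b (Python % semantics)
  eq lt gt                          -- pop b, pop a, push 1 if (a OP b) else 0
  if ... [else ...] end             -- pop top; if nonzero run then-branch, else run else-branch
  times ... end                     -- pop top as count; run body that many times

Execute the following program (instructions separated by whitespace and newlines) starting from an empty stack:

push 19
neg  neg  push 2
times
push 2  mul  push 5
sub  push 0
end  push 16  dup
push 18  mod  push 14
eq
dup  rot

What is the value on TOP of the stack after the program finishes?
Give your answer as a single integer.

Answer: 16

Derivation:
After 'push 19': [19]
After 'neg': [-19]
After 'neg': [19]
After 'push 2': [19, 2]
After 'times': [19]
After 'push 2': [19, 2]
After 'mul': [38]
After 'push 5': [38, 5]
After 'sub': [33]
After 'push 0': [33, 0]
  ...
After 'sub': [33, -5]
After 'push 0': [33, -5, 0]
After 'push 16': [33, -5, 0, 16]
After 'dup': [33, -5, 0, 16, 16]
After 'push 18': [33, -5, 0, 16, 16, 18]
After 'mod': [33, -5, 0, 16, 16]
After 'push 14': [33, -5, 0, 16, 16, 14]
After 'eq': [33, -5, 0, 16, 0]
After 'dup': [33, -5, 0, 16, 0, 0]
After 'rot': [33, -5, 0, 0, 0, 16]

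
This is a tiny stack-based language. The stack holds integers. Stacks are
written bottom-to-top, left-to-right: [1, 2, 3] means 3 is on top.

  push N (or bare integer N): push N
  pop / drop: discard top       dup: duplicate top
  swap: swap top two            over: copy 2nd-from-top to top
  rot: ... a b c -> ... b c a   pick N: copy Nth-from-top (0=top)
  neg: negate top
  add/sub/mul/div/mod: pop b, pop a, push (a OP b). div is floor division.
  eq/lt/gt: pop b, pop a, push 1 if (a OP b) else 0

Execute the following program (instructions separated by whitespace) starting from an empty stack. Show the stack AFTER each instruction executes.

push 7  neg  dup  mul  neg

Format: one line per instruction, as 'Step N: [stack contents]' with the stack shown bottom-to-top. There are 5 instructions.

Step 1: [7]
Step 2: [-7]
Step 3: [-7, -7]
Step 4: [49]
Step 5: [-49]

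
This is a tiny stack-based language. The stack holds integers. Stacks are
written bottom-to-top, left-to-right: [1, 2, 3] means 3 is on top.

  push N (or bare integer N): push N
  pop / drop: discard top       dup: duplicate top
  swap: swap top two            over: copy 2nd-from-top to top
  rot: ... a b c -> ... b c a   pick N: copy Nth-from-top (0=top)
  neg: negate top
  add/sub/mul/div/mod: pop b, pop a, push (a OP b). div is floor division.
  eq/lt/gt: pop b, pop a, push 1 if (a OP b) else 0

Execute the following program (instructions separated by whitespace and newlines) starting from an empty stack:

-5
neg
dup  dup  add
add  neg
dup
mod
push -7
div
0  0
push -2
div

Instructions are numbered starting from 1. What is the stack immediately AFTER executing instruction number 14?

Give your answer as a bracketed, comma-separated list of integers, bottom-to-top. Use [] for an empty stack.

Step 1 ('-5'): [-5]
Step 2 ('neg'): [5]
Step 3 ('dup'): [5, 5]
Step 4 ('dup'): [5, 5, 5]
Step 5 ('add'): [5, 10]
Step 6 ('add'): [15]
Step 7 ('neg'): [-15]
Step 8 ('dup'): [-15, -15]
Step 9 ('mod'): [0]
Step 10 ('push -7'): [0, -7]
Step 11 ('div'): [0]
Step 12 ('0'): [0, 0]
Step 13 ('0'): [0, 0, 0]
Step 14 ('push -2'): [0, 0, 0, -2]

Answer: [0, 0, 0, -2]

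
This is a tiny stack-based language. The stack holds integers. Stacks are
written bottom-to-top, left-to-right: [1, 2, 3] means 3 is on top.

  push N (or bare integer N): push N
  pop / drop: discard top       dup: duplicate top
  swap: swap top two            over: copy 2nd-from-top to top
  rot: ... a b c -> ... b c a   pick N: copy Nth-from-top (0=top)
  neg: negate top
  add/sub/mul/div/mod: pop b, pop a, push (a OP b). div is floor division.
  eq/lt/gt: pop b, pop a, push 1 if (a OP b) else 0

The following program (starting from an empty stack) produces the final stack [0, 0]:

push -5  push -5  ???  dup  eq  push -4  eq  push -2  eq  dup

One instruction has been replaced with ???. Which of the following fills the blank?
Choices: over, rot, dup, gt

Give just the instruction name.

Stack before ???: [-5, -5]
Stack after ???:  [0]
Checking each choice:
  over: produces [-5, -5, 0, 0]
  rot: stack underflow (need 3, have 2)
  dup: produces [-5, -5, 0, 0]
  gt: MATCH


Answer: gt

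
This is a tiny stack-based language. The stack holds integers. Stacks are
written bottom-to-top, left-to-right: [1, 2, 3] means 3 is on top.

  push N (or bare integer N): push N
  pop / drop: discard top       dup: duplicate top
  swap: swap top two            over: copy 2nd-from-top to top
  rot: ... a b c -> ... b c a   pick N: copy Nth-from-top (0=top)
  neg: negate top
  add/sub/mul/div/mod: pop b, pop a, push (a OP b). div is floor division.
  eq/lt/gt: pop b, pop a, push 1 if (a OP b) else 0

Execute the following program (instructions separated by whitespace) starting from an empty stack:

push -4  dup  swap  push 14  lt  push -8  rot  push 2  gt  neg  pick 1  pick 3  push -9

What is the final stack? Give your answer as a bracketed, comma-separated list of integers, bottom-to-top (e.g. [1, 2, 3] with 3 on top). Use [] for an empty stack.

After 'push -4': [-4]
After 'dup': [-4, -4]
After 'swap': [-4, -4]
After 'push 14': [-4, -4, 14]
After 'lt': [-4, 1]
After 'push -8': [-4, 1, -8]
After 'rot': [1, -8, -4]
After 'push 2': [1, -8, -4, 2]
After 'gt': [1, -8, 0]
After 'neg': [1, -8, 0]
After 'pick 1': [1, -8, 0, -8]
After 'pick 3': [1, -8, 0, -8, 1]
After 'push -9': [1, -8, 0, -8, 1, -9]

Answer: [1, -8, 0, -8, 1, -9]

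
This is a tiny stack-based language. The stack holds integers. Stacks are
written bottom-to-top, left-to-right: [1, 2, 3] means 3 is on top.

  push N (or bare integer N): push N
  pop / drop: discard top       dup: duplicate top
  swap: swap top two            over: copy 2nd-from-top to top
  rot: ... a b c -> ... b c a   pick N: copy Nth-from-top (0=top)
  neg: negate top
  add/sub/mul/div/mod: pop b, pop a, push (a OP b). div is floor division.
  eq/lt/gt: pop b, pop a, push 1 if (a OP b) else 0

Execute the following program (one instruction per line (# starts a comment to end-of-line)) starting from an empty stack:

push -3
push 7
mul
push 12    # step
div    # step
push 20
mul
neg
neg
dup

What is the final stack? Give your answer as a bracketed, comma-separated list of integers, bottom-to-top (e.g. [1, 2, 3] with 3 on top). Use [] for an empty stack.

After 'push -3': [-3]
After 'push 7': [-3, 7]
After 'mul': [-21]
After 'push 12': [-21, 12]
After 'div': [-2]
After 'push 20': [-2, 20]
After 'mul': [-40]
After 'neg': [40]
After 'neg': [-40]
After 'dup': [-40, -40]

Answer: [-40, -40]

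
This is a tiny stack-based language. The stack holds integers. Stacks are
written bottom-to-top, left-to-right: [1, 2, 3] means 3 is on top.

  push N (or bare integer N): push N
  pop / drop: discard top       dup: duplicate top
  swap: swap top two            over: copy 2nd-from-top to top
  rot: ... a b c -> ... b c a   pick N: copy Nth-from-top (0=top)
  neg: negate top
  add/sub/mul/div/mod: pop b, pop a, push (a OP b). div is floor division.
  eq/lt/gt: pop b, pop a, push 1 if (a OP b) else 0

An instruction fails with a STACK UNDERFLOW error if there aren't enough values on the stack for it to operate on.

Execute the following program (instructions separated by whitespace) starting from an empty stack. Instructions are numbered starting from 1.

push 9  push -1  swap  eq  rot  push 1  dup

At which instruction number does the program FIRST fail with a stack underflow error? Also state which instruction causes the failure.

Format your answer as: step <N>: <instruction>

Answer: step 5: rot

Derivation:
Step 1 ('push 9'): stack = [9], depth = 1
Step 2 ('push -1'): stack = [9, -1], depth = 2
Step 3 ('swap'): stack = [-1, 9], depth = 2
Step 4 ('eq'): stack = [0], depth = 1
Step 5 ('rot'): needs 3 value(s) but depth is 1 — STACK UNDERFLOW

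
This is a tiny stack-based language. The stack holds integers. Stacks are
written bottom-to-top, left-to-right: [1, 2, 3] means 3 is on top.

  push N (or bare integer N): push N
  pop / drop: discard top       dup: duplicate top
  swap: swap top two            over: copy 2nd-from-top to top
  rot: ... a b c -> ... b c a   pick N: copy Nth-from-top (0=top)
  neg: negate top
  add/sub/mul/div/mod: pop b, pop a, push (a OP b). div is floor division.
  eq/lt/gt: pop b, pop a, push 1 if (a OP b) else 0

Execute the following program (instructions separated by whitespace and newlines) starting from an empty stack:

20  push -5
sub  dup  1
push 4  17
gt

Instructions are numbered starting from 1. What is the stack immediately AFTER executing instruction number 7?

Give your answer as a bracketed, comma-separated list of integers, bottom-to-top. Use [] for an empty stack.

Answer: [25, 25, 1, 4, 17]

Derivation:
Step 1 ('20'): [20]
Step 2 ('push -5'): [20, -5]
Step 3 ('sub'): [25]
Step 4 ('dup'): [25, 25]
Step 5 ('1'): [25, 25, 1]
Step 6 ('push 4'): [25, 25, 1, 4]
Step 7 ('17'): [25, 25, 1, 4, 17]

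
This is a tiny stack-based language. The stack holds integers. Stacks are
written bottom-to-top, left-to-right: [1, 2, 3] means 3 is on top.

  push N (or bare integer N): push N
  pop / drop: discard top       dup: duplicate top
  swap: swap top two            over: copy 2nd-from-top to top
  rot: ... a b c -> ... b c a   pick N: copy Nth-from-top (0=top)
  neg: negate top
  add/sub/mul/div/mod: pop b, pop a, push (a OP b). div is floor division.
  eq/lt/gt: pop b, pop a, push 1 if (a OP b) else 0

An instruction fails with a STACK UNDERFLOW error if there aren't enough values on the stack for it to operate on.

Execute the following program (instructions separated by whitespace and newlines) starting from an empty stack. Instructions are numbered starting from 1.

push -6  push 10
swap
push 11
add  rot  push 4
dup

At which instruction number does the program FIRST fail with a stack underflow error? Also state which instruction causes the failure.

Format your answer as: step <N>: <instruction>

Step 1 ('push -6'): stack = [-6], depth = 1
Step 2 ('push 10'): stack = [-6, 10], depth = 2
Step 3 ('swap'): stack = [10, -6], depth = 2
Step 4 ('push 11'): stack = [10, -6, 11], depth = 3
Step 5 ('add'): stack = [10, 5], depth = 2
Step 6 ('rot'): needs 3 value(s) but depth is 2 — STACK UNDERFLOW

Answer: step 6: rot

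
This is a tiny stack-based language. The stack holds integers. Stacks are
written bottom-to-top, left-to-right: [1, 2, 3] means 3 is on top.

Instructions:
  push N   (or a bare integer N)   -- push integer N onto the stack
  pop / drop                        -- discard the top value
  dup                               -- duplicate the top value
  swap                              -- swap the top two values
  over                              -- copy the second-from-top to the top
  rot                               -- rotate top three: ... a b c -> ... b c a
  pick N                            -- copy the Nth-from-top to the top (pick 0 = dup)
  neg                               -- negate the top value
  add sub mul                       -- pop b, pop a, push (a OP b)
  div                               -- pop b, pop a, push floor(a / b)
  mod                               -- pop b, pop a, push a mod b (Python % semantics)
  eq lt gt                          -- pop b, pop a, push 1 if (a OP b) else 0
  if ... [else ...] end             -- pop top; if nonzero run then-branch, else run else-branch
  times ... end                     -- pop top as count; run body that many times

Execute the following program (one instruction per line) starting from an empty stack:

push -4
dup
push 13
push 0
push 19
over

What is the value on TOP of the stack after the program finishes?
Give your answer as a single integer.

After 'push -4': [-4]
After 'dup': [-4, -4]
After 'push 13': [-4, -4, 13]
After 'push 0': [-4, -4, 13, 0]
After 'push 19': [-4, -4, 13, 0, 19]
After 'over': [-4, -4, 13, 0, 19, 0]

Answer: 0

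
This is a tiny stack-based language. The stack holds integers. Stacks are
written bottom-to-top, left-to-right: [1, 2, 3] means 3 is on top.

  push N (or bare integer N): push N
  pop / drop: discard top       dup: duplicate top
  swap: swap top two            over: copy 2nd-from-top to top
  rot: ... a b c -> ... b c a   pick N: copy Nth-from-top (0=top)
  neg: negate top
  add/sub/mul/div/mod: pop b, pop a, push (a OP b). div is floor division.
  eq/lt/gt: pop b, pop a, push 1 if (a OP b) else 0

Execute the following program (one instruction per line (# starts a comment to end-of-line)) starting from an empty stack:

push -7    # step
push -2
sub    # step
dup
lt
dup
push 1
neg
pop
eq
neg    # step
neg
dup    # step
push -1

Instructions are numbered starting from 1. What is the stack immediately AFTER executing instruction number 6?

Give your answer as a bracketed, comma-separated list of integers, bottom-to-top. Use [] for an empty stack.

Step 1 ('push -7'): [-7]
Step 2 ('push -2'): [-7, -2]
Step 3 ('sub'): [-5]
Step 4 ('dup'): [-5, -5]
Step 5 ('lt'): [0]
Step 6 ('dup'): [0, 0]

Answer: [0, 0]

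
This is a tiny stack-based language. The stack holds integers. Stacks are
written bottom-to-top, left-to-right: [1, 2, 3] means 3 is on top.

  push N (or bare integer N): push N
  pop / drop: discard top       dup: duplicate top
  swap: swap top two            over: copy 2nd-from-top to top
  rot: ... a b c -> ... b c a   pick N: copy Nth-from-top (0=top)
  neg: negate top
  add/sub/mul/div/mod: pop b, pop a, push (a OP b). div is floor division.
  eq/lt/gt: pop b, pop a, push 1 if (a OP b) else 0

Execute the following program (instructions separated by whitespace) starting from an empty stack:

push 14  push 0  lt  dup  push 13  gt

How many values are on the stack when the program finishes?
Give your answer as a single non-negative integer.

After 'push 14': stack = [14] (depth 1)
After 'push 0': stack = [14, 0] (depth 2)
After 'lt': stack = [0] (depth 1)
After 'dup': stack = [0, 0] (depth 2)
After 'push 13': stack = [0, 0, 13] (depth 3)
After 'gt': stack = [0, 0] (depth 2)

Answer: 2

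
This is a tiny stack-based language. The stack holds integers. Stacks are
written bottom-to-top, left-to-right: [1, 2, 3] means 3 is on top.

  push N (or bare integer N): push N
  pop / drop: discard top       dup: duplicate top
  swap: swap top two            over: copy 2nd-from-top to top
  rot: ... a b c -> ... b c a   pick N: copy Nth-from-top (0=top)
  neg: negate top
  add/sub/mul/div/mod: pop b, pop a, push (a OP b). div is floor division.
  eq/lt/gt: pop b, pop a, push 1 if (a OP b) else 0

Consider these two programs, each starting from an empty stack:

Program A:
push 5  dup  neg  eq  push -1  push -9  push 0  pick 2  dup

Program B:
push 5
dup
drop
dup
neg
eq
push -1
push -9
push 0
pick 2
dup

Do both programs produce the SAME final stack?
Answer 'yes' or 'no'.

Answer: yes

Derivation:
Program A trace:
  After 'push 5': [5]
  After 'dup': [5, 5]
  After 'neg': [5, -5]
  After 'eq': [0]
  After 'push -1': [0, -1]
  After 'push -9': [0, -1, -9]
  After 'push 0': [0, -1, -9, 0]
  After 'pick 2': [0, -1, -9, 0, -1]
  After 'dup': [0, -1, -9, 0, -1, -1]
Program A final stack: [0, -1, -9, 0, -1, -1]

Program B trace:
  After 'push 5': [5]
  After 'dup': [5, 5]
  After 'drop': [5]
  After 'dup': [5, 5]
  After 'neg': [5, -5]
  After 'eq': [0]
  After 'push -1': [0, -1]
  After 'push -9': [0, -1, -9]
  After 'push 0': [0, -1, -9, 0]
  After 'pick 2': [0, -1, -9, 0, -1]
  After 'dup': [0, -1, -9, 0, -1, -1]
Program B final stack: [0, -1, -9, 0, -1, -1]
Same: yes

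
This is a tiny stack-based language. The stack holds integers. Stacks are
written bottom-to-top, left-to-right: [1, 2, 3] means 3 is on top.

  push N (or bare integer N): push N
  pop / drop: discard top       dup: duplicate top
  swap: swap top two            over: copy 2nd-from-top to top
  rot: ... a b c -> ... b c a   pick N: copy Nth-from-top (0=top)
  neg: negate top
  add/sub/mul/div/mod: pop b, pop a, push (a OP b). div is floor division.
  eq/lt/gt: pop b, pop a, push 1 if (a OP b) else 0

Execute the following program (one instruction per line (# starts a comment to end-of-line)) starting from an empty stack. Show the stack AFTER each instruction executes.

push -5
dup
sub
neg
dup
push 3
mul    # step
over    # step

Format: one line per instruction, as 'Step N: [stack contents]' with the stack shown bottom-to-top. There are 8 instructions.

Step 1: [-5]
Step 2: [-5, -5]
Step 3: [0]
Step 4: [0]
Step 5: [0, 0]
Step 6: [0, 0, 3]
Step 7: [0, 0]
Step 8: [0, 0, 0]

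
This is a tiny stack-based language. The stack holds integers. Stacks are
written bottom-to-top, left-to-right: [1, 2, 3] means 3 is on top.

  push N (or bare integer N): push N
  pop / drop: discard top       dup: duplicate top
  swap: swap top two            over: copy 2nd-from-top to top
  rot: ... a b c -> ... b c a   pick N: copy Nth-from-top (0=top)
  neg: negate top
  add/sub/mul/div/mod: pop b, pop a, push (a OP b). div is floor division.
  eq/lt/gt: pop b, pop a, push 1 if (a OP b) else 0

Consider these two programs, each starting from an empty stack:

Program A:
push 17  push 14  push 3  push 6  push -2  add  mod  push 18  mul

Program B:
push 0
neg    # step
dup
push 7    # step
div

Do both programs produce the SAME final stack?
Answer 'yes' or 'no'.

Program A trace:
  After 'push 17': [17]
  After 'push 14': [17, 14]
  After 'push 3': [17, 14, 3]
  After 'push 6': [17, 14, 3, 6]
  After 'push -2': [17, 14, 3, 6, -2]
  After 'add': [17, 14, 3, 4]
  After 'mod': [17, 14, 3]
  After 'push 18': [17, 14, 3, 18]
  After 'mul': [17, 14, 54]
Program A final stack: [17, 14, 54]

Program B trace:
  After 'push 0': [0]
  After 'neg': [0]
  After 'dup': [0, 0]
  After 'push 7': [0, 0, 7]
  After 'div': [0, 0]
Program B final stack: [0, 0]
Same: no

Answer: no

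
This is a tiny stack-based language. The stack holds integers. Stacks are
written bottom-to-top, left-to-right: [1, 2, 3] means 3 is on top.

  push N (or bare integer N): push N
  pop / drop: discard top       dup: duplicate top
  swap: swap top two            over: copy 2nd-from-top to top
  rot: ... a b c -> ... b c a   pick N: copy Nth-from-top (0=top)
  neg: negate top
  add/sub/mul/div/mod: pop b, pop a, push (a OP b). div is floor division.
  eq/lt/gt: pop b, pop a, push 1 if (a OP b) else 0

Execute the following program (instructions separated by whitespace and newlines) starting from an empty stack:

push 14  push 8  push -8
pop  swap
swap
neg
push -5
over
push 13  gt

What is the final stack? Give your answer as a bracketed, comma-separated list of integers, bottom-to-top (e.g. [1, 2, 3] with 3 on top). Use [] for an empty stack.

Answer: [14, -8, -5, 0]

Derivation:
After 'push 14': [14]
After 'push 8': [14, 8]
After 'push -8': [14, 8, -8]
After 'pop': [14, 8]
After 'swap': [8, 14]
After 'swap': [14, 8]
After 'neg': [14, -8]
After 'push -5': [14, -8, -5]
After 'over': [14, -8, -5, -8]
After 'push 13': [14, -8, -5, -8, 13]
After 'gt': [14, -8, -5, 0]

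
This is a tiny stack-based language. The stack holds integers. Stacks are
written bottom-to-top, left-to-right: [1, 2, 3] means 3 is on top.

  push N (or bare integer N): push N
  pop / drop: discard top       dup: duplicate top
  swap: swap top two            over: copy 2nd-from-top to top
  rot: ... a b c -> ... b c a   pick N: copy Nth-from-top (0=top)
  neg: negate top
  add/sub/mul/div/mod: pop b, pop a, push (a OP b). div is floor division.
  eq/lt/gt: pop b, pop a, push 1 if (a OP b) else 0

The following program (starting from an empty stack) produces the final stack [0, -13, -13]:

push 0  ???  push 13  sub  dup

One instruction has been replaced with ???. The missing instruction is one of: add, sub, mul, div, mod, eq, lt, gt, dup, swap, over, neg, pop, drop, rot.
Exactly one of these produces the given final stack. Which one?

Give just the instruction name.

Stack before ???: [0]
Stack after ???:  [0, 0]
The instruction that transforms [0] -> [0, 0] is: dup

Answer: dup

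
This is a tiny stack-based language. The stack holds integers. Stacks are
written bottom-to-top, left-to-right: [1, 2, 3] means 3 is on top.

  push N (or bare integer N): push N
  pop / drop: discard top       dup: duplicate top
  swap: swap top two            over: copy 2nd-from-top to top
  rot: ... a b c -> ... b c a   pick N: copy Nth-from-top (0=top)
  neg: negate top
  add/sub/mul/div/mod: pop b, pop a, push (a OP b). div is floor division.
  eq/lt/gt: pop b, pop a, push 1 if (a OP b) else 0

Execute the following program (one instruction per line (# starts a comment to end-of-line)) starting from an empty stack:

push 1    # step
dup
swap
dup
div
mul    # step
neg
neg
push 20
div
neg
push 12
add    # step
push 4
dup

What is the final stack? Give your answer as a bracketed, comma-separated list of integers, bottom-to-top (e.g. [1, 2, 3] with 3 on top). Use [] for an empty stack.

After 'push 1': [1]
After 'dup': [1, 1]
After 'swap': [1, 1]
After 'dup': [1, 1, 1]
After 'div': [1, 1]
After 'mul': [1]
After 'neg': [-1]
After 'neg': [1]
After 'push 20': [1, 20]
After 'div': [0]
After 'neg': [0]
After 'push 12': [0, 12]
After 'add': [12]
After 'push 4': [12, 4]
After 'dup': [12, 4, 4]

Answer: [12, 4, 4]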